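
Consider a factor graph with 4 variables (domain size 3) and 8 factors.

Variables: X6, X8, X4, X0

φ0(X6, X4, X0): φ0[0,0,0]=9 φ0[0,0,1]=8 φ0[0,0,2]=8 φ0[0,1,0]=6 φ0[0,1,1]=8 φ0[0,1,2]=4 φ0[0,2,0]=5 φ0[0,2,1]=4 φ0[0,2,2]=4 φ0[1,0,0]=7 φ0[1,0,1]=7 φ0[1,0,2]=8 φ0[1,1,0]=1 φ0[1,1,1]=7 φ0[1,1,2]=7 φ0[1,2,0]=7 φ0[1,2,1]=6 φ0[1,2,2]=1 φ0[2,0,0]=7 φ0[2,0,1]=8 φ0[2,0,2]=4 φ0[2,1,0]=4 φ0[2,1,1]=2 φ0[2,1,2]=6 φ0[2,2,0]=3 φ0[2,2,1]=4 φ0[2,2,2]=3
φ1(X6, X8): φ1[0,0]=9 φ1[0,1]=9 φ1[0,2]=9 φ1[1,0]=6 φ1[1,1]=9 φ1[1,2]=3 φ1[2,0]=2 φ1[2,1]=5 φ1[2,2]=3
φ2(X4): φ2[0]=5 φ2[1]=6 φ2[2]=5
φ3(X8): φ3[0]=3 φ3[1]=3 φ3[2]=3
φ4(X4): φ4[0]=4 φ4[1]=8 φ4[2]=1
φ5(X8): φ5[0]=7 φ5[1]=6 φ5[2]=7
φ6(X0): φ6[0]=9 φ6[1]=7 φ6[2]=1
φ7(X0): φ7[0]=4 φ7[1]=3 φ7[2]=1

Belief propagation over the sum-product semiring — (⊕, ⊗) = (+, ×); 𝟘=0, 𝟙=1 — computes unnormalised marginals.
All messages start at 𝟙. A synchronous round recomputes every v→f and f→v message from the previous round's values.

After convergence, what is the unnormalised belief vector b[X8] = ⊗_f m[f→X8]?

b[X8] = [8860908, 9637668, 8046234]

init: all messages = 𝟙 over 3 values
r1 m[φ0→X6] = [56, 51, 41]
r1 m[φ0→X4] = [66, 45, 37]
r1 m[φ0→X0] = [49, 54, 45]
r1 m[φ1→X6] = [27, 18, 10]
r1 m[φ1→X8] = [17, 23, 15]
r1 m[φ2→X4] = [5, 6, 5]
r1 m[φ3→X8] = [3, 3, 3]
r1 m[φ4→X4] = [4, 8, 1]
r1 m[φ5→X8] = [7, 6, 7]
r1 m[φ6→X0] = [9, 7, 1]
r1 m[φ7→X0] = [4, 3, 1]
r1 m[X6→φ0] = [1, 1, 1]
r1 m[X6→φ1] = [1, 1, 1]
r1 m[X8→φ1] = [1, 1, 1]
r1 m[X8→φ3] = [1, 1, 1]
r1 m[X8→φ5] = [1, 1, 1]
r1 m[X4→φ0] = [1, 1, 1]
r1 m[X4→φ2] = [1, 1, 1]
r1 m[X4→φ4] = [1, 1, 1]
r1 m[X0→φ0] = [1, 1, 1]
r1 m[X0→φ6] = [1, 1, 1]
r1 m[X0→φ7] = [1, 1, 1]
r2 m[φ0→X6] = [56, 51, 41]
r2 m[φ0→X4] = [66, 45, 37]
r2 m[φ0→X0] = [49, 54, 45]
r2 m[φ1→X6] = [27, 18, 10]
r2 m[φ1→X8] = [17, 23, 15]
r2 m[φ2→X4] = [5, 6, 5]
r2 m[φ3→X8] = [3, 3, 3]
r2 m[φ4→X4] = [4, 8, 1]
r2 m[φ5→X8] = [7, 6, 7]
r2 m[φ6→X0] = [9, 7, 1]
r2 m[φ7→X0] = [4, 3, 1]
r2 m[X6→φ0] = [27, 18, 10]
r2 m[X6→φ1] = [56, 51, 41]
r2 m[X8→φ1] = [21, 18, 21]
r2 m[X8→φ3] = [119, 138, 105]
r2 m[X8→φ5] = [51, 69, 45]
r2 m[X4→φ0] = [20, 48, 5]
r2 m[X4→φ2] = [264, 360, 37]
r2 m[X4→φ4] = [330, 270, 185]
r2 m[X0→φ0] = [36, 21, 1]
r2 m[X0→φ6] = [196, 162, 45]
r2 m[X0→φ7] = [441, 378, 45]
r3 m[φ0→X6] = [29964, 19155, 18671]
r3 m[φ0→X4] = [25066, 15816, 16008]
r3 m[φ0→X0] = [20795, 27096, 22892]
r3 m[φ1→X6] = [540, 351, 195]
r3 m[φ1→X8] = [892, 1168, 780]
r3 m[φ2→X4] = [5, 6, 5]
r3 m[φ3→X8] = [3, 3, 3]
r3 m[φ4→X4] = [4, 8, 1]
r3 m[φ5→X8] = [7, 6, 7]
r3 m[φ6→X0] = [9, 7, 1]
r3 m[φ7→X0] = [4, 3, 1]
r3 m[X6→φ0] = [27, 18, 10]
r3 m[X6→φ1] = [56, 51, 41]
r3 m[X8→φ1] = [21, 18, 21]
r3 m[X8→φ3] = [119, 138, 105]
r3 m[X8→φ5] = [51, 69, 45]
r3 m[X4→φ0] = [20, 48, 5]
r3 m[X4→φ2] = [264, 360, 37]
r3 m[X4→φ4] = [330, 270, 185]
r3 m[X0→φ0] = [36, 21, 1]
r3 m[X0→φ6] = [196, 162, 45]
r3 m[X0→φ7] = [441, 378, 45]
r4 m[φ0→X6] = [29964, 19155, 18671]
r4 m[φ0→X4] = [25066, 15816, 16008]
r4 m[φ0→X0] = [20795, 27096, 22892]
r4 m[φ1→X6] = [540, 351, 195]
r4 m[φ1→X8] = [892, 1168, 780]
r4 m[φ2→X4] = [5, 6, 5]
r4 m[φ3→X8] = [3, 3, 3]
r4 m[φ4→X4] = [4, 8, 1]
r4 m[φ5→X8] = [7, 6, 7]
r4 m[φ6→X0] = [9, 7, 1]
r4 m[φ7→X0] = [4, 3, 1]
r4 m[X6→φ0] = [540, 351, 195]
r4 m[X6→φ1] = [29964, 19155, 18671]
r4 m[X8→φ1] = [21, 18, 21]
r4 m[X8→φ3] = [6244, 7008, 5460]
r4 m[X8→φ5] = [2676, 3504, 2340]
r4 m[X4→φ0] = [20, 48, 5]
r4 m[X4→φ2] = [100264, 126528, 16008]
r4 m[X4→φ4] = [125330, 94896, 80040]
r4 m[X0→φ0] = [36, 21, 1]
r4 m[X0→φ6] = [83180, 81288, 22892]
r4 m[X0→φ7] = [187155, 189672, 22892]
r5 m[φ0→X6] = [29964, 19155, 18671]
r5 m[φ0→X4] = [495537, 313650, 315774]
r5 m[φ0→X0] = [412158, 535986, 451416]
r5 m[φ1→X6] = [540, 351, 195]
r5 m[φ1→X8] = [421948, 535426, 383154]
r5 m[φ2→X4] = [5, 6, 5]
r5 m[φ3→X8] = [3, 3, 3]
r5 m[φ4→X4] = [4, 8, 1]
r5 m[φ5→X8] = [7, 6, 7]
r5 m[φ6→X0] = [9, 7, 1]
r5 m[φ7→X0] = [4, 3, 1]
r5 m[X6→φ0] = [540, 351, 195]
r5 m[X6→φ1] = [29964, 19155, 18671]
r5 m[X8→φ1] = [21, 18, 21]
r5 m[X8→φ3] = [6244, 7008, 5460]
r5 m[X8→φ5] = [2676, 3504, 2340]
r5 m[X4→φ0] = [20, 48, 5]
r5 m[X4→φ2] = [100264, 126528, 16008]
r5 m[X4→φ4] = [125330, 94896, 80040]
r5 m[X0→φ0] = [36, 21, 1]
r5 m[X0→φ6] = [83180, 81288, 22892]
r5 m[X0→φ7] = [187155, 189672, 22892]
r6 m[φ0→X6] = [29964, 19155, 18671]
r6 m[φ0→X4] = [495537, 313650, 315774]
r6 m[φ0→X0] = [412158, 535986, 451416]
r6 m[φ1→X6] = [540, 351, 195]
r6 m[φ1→X8] = [421948, 535426, 383154]
r6 m[φ2→X4] = [5, 6, 5]
r6 m[φ3→X8] = [3, 3, 3]
r6 m[φ4→X4] = [4, 8, 1]
r6 m[φ5→X8] = [7, 6, 7]
r6 m[φ6→X0] = [9, 7, 1]
r6 m[φ7→X0] = [4, 3, 1]
r6 m[X6→φ0] = [540, 351, 195]
r6 m[X6→φ1] = [29964, 19155, 18671]
r6 m[X8→φ1] = [21, 18, 21]
r6 m[X8→φ3] = [2953636, 3212556, 2682078]
r6 m[X8→φ5] = [1265844, 1606278, 1149462]
r6 m[X4→φ0] = [20, 48, 5]
r6 m[X4→φ2] = [1982148, 2509200, 315774]
r6 m[X4→φ4] = [2477685, 1881900, 1578870]
r6 m[X0→φ0] = [36, 21, 1]
r6 m[X0→φ6] = [1648632, 1607958, 451416]
r6 m[X0→φ7] = [3709422, 3751902, 451416]
r7 m[φ0→X6] = [29964, 19155, 18671]
r7 m[φ0→X4] = [495537, 313650, 315774]
r7 m[φ0→X0] = [412158, 535986, 451416]
r7 m[φ1→X6] = [540, 351, 195]
r7 m[φ1→X8] = [421948, 535426, 383154]
r7 m[φ2→X4] = [5, 6, 5]
r7 m[φ3→X8] = [3, 3, 3]
r7 m[φ4→X4] = [4, 8, 1]
r7 m[φ5→X8] = [7, 6, 7]
r7 m[φ6→X0] = [9, 7, 1]
r7 m[φ7→X0] = [4, 3, 1]
r7 m[X6→φ0] = [540, 351, 195]
r7 m[X6→φ1] = [29964, 19155, 18671]
r7 m[X8→φ1] = [21, 18, 21]
r7 m[X8→φ3] = [2953636, 3212556, 2682078]
r7 m[X8→φ5] = [1265844, 1606278, 1149462]
r7 m[X4→φ0] = [20, 48, 5]
r7 m[X4→φ2] = [1982148, 2509200, 315774]
r7 m[X4→φ4] = [2477685, 1881900, 1578870]
r7 m[X0→φ0] = [36, 21, 1]
r7 m[X0→φ6] = [1648632, 1607958, 451416]
r7 m[X0→φ7] = [3709422, 3751902, 451416]
fixed point reached at round 7
b[X8] = ⊗ incoming = [8860908, 9637668, 8046234]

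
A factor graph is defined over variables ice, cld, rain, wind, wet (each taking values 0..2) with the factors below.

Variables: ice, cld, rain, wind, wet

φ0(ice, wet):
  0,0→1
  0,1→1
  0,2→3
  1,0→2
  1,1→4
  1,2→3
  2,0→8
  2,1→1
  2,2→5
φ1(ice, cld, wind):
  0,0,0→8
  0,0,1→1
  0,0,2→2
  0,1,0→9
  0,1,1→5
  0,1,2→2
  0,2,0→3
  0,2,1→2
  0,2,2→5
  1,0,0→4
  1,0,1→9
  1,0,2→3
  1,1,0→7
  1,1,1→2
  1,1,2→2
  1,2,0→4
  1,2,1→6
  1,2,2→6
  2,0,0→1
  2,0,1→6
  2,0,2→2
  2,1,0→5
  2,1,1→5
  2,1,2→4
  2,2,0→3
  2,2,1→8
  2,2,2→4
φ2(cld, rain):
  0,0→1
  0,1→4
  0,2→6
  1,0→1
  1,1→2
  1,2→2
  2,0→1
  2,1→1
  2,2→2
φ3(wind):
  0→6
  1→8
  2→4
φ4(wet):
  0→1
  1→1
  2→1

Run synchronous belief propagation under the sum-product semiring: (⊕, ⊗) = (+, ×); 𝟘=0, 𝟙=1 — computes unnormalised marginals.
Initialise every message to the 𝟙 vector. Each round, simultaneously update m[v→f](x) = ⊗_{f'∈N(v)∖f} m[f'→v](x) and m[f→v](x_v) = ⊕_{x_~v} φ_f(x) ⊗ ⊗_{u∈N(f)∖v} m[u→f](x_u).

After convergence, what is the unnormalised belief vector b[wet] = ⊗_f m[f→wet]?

init: all messages = 𝟙 over 3 values
r1 m[φ0→ice] = [5, 9, 14]
r1 m[φ0→wet] = [11, 6, 11]
r1 m[φ1→ice] = [37, 43, 38]
r1 m[φ1→cld] = [36, 41, 41]
r1 m[φ1→wind] = [44, 44, 30]
r1 m[φ2→cld] = [11, 5, 4]
r1 m[φ2→rain] = [3, 7, 10]
r1 m[φ3→wind] = [6, 8, 4]
r1 m[φ4→wet] = [1, 1, 1]
r1 m[ice→φ0] = [1, 1, 1]
r1 m[ice→φ1] = [1, 1, 1]
r1 m[cld→φ1] = [1, 1, 1]
r1 m[cld→φ2] = [1, 1, 1]
r1 m[rain→φ2] = [1, 1, 1]
r1 m[wind→φ1] = [1, 1, 1]
r1 m[wind→φ3] = [1, 1, 1]
r1 m[wet→φ0] = [1, 1, 1]
r1 m[wet→φ4] = [1, 1, 1]
r2 m[φ0→ice] = [5, 9, 14]
r2 m[φ0→wet] = [11, 6, 11]
r2 m[φ1→ice] = [37, 43, 38]
r2 m[φ1→cld] = [36, 41, 41]
r2 m[φ1→wind] = [44, 44, 30]
r2 m[φ2→cld] = [11, 5, 4]
r2 m[φ2→rain] = [3, 7, 10]
r2 m[φ3→wind] = [6, 8, 4]
r2 m[φ4→wet] = [1, 1, 1]
r2 m[ice→φ0] = [37, 43, 38]
r2 m[ice→φ1] = [5, 9, 14]
r2 m[cld→φ1] = [11, 5, 4]
r2 m[cld→φ2] = [36, 41, 41]
r2 m[rain→φ2] = [1, 1, 1]
r2 m[wind→φ1] = [6, 8, 4]
r2 m[wind→φ3] = [44, 44, 30]
r2 m[wet→φ0] = [1, 1, 1]
r2 m[wet→φ4] = [11, 6, 11]
r3 m[φ0→ice] = [5, 9, 14]
r3 m[φ0→wet] = [427, 247, 430]
r3 m[φ1→ice] = [1430, 1902, 1504]
r3 m[φ1→cld] = [2160, 2308, 2506]
r3 m[φ1→wind] = [2252, 3139, 1675]
r3 m[φ2→cld] = [11, 5, 4]
r3 m[φ2→rain] = [118, 267, 380]
r3 m[φ3→wind] = [6, 8, 4]
r3 m[φ4→wet] = [1, 1, 1]
r3 m[ice→φ0] = [37, 43, 38]
r3 m[ice→φ1] = [5, 9, 14]
r3 m[cld→φ1] = [11, 5, 4]
r3 m[cld→φ2] = [36, 41, 41]
r3 m[rain→φ2] = [1, 1, 1]
r3 m[wind→φ1] = [6, 8, 4]
r3 m[wind→φ3] = [44, 44, 30]
r3 m[wet→φ0] = [1, 1, 1]
r3 m[wet→φ4] = [11, 6, 11]
r4 m[φ0→ice] = [5, 9, 14]
r4 m[φ0→wet] = [427, 247, 430]
r4 m[φ1→ice] = [1430, 1902, 1504]
r4 m[φ1→cld] = [2160, 2308, 2506]
r4 m[φ1→wind] = [2252, 3139, 1675]
r4 m[φ2→cld] = [11, 5, 4]
r4 m[φ2→rain] = [118, 267, 380]
r4 m[φ3→wind] = [6, 8, 4]
r4 m[φ4→wet] = [1, 1, 1]
r4 m[ice→φ0] = [1430, 1902, 1504]
r4 m[ice→φ1] = [5, 9, 14]
r4 m[cld→φ1] = [11, 5, 4]
r4 m[cld→φ2] = [2160, 2308, 2506]
r4 m[rain→φ2] = [1, 1, 1]
r4 m[wind→φ1] = [6, 8, 4]
r4 m[wind→φ3] = [2252, 3139, 1675]
r4 m[wet→φ0] = [1, 1, 1]
r4 m[wet→φ4] = [427, 247, 430]
r5 m[φ0→ice] = [5, 9, 14]
r5 m[φ0→wet] = [17266, 10542, 17516]
r5 m[φ1→ice] = [1430, 1902, 1504]
r5 m[φ1→cld] = [2160, 2308, 2506]
r5 m[φ1→wind] = [2252, 3139, 1675]
r5 m[φ2→cld] = [11, 5, 4]
r5 m[φ2→rain] = [6974, 15762, 22588]
r5 m[φ3→wind] = [6, 8, 4]
r5 m[φ4→wet] = [1, 1, 1]
r5 m[ice→φ0] = [1430, 1902, 1504]
r5 m[ice→φ1] = [5, 9, 14]
r5 m[cld→φ1] = [11, 5, 4]
r5 m[cld→φ2] = [2160, 2308, 2506]
r5 m[rain→φ2] = [1, 1, 1]
r5 m[wind→φ1] = [6, 8, 4]
r5 m[wind→φ3] = [2252, 3139, 1675]
r5 m[wet→φ0] = [1, 1, 1]
r5 m[wet→φ4] = [427, 247, 430]
r6 m[φ0→ice] = [5, 9, 14]
r6 m[φ0→wet] = [17266, 10542, 17516]
r6 m[φ1→ice] = [1430, 1902, 1504]
r6 m[φ1→cld] = [2160, 2308, 2506]
r6 m[φ1→wind] = [2252, 3139, 1675]
r6 m[φ2→cld] = [11, 5, 4]
r6 m[φ2→rain] = [6974, 15762, 22588]
r6 m[φ3→wind] = [6, 8, 4]
r6 m[φ4→wet] = [1, 1, 1]
r6 m[ice→φ0] = [1430, 1902, 1504]
r6 m[ice→φ1] = [5, 9, 14]
r6 m[cld→φ1] = [11, 5, 4]
r6 m[cld→φ2] = [2160, 2308, 2506]
r6 m[rain→φ2] = [1, 1, 1]
r6 m[wind→φ1] = [6, 8, 4]
r6 m[wind→φ3] = [2252, 3139, 1675]
r6 m[wet→φ0] = [1, 1, 1]
r6 m[wet→φ4] = [17266, 10542, 17516]
r7 m[φ0→ice] = [5, 9, 14]
r7 m[φ0→wet] = [17266, 10542, 17516]
r7 m[φ1→ice] = [1430, 1902, 1504]
r7 m[φ1→cld] = [2160, 2308, 2506]
r7 m[φ1→wind] = [2252, 3139, 1675]
r7 m[φ2→cld] = [11, 5, 4]
r7 m[φ2→rain] = [6974, 15762, 22588]
r7 m[φ3→wind] = [6, 8, 4]
r7 m[φ4→wet] = [1, 1, 1]
r7 m[ice→φ0] = [1430, 1902, 1504]
r7 m[ice→φ1] = [5, 9, 14]
r7 m[cld→φ1] = [11, 5, 4]
r7 m[cld→φ2] = [2160, 2308, 2506]
r7 m[rain→φ2] = [1, 1, 1]
r7 m[wind→φ1] = [6, 8, 4]
r7 m[wind→φ3] = [2252, 3139, 1675]
r7 m[wet→φ0] = [1, 1, 1]
r7 m[wet→φ4] = [17266, 10542, 17516]
fixed point reached at round 7
b[wet] = ⊗ incoming = [17266, 10542, 17516]

b[wet] = [17266, 10542, 17516]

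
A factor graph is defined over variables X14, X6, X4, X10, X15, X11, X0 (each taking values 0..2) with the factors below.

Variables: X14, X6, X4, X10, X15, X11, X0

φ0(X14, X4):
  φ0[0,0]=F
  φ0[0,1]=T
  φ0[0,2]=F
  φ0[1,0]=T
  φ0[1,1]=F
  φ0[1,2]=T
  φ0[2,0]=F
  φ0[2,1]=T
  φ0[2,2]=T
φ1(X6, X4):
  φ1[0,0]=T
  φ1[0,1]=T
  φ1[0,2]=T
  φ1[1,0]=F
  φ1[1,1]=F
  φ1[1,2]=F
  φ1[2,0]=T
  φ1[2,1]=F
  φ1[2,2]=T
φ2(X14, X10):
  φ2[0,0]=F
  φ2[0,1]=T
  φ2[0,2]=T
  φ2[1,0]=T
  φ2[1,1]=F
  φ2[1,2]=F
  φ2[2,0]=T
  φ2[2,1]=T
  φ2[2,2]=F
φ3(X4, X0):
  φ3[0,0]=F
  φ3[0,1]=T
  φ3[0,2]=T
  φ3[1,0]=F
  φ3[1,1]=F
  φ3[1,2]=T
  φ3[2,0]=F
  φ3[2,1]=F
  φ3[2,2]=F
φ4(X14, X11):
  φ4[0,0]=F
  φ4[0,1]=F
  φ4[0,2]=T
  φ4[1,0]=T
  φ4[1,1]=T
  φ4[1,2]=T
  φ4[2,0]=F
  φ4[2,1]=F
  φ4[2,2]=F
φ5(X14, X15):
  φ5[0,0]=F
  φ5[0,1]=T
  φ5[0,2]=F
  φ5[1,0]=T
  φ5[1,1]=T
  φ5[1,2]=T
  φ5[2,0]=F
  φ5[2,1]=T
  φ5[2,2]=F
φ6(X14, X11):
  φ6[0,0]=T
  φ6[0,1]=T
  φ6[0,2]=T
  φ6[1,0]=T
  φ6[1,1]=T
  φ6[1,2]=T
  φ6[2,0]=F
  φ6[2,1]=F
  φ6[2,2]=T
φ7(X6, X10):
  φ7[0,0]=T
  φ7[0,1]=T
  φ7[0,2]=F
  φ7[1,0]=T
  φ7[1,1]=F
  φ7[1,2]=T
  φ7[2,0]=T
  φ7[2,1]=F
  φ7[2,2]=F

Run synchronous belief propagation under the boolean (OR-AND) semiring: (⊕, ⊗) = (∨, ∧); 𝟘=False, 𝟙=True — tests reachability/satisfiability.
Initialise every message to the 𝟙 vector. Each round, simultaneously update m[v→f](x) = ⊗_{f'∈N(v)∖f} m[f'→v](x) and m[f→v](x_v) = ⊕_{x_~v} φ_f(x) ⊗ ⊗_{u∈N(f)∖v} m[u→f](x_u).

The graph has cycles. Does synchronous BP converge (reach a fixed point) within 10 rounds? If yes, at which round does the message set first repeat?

init: all messages = 𝟙 over 3 values
r1 m[φ0→X14] = [T, T, T]
r1 m[φ0→X4] = [T, T, T]
r1 m[φ1→X6] = [T, F, T]
r1 m[φ1→X4] = [T, T, T]
r1 m[φ2→X14] = [T, T, T]
r1 m[φ2→X10] = [T, T, T]
r1 m[φ3→X4] = [T, T, F]
r1 m[φ3→X0] = [F, T, T]
r1 m[φ4→X14] = [T, T, F]
r1 m[φ4→X11] = [T, T, T]
r1 m[φ5→X14] = [T, T, T]
r1 m[φ5→X15] = [T, T, T]
r1 m[φ6→X14] = [T, T, T]
r1 m[φ6→X11] = [T, T, T]
r1 m[φ7→X6] = [T, T, T]
r1 m[φ7→X10] = [T, T, T]
r1 m[X14→φ0] = [T, T, T]
r1 m[X14→φ2] = [T, T, T]
r1 m[X14→φ4] = [T, T, T]
r1 m[X14→φ5] = [T, T, T]
r1 m[X14→φ6] = [T, T, T]
r1 m[X6→φ1] = [T, T, T]
r1 m[X6→φ7] = [T, T, T]
r1 m[X4→φ0] = [T, T, T]
r1 m[X4→φ1] = [T, T, T]
r1 m[X4→φ3] = [T, T, T]
r1 m[X10→φ2] = [T, T, T]
r1 m[X10→φ7] = [T, T, T]
r1 m[X15→φ5] = [T, T, T]
r1 m[X11→φ4] = [T, T, T]
r1 m[X11→φ6] = [T, T, T]
r1 m[X0→φ3] = [T, T, T]
r2 m[φ0→X14] = [T, T, T]
r2 m[φ0→X4] = [T, T, T]
r2 m[φ1→X6] = [T, F, T]
r2 m[φ1→X4] = [T, T, T]
r2 m[φ2→X14] = [T, T, T]
r2 m[φ2→X10] = [T, T, T]
r2 m[φ3→X4] = [T, T, F]
r2 m[φ3→X0] = [F, T, T]
r2 m[φ4→X14] = [T, T, F]
r2 m[φ4→X11] = [T, T, T]
r2 m[φ5→X14] = [T, T, T]
r2 m[φ5→X15] = [T, T, T]
r2 m[φ6→X14] = [T, T, T]
r2 m[φ6→X11] = [T, T, T]
r2 m[φ7→X6] = [T, T, T]
r2 m[φ7→X10] = [T, T, T]
r2 m[X14→φ0] = [T, T, F]
r2 m[X14→φ2] = [T, T, F]
r2 m[X14→φ4] = [T, T, T]
r2 m[X14→φ5] = [T, T, F]
r2 m[X14→φ6] = [T, T, F]
r2 m[X6→φ1] = [T, T, T]
r2 m[X6→φ7] = [T, F, T]
r2 m[X4→φ0] = [T, T, F]
r2 m[X4→φ1] = [T, T, F]
r2 m[X4→φ3] = [T, T, T]
r2 m[X10→φ2] = [T, T, T]
r2 m[X10→φ7] = [T, T, T]
r2 m[X15→φ5] = [T, T, T]
r2 m[X11→φ4] = [T, T, T]
r2 m[X11→φ6] = [T, T, T]
r2 m[X0→φ3] = [T, T, T]
r3 m[φ0→X14] = [T, T, T]
r3 m[φ0→X4] = [T, T, T]
r3 m[φ1→X6] = [T, F, T]
r3 m[φ1→X4] = [T, T, T]
r3 m[φ2→X14] = [T, T, T]
r3 m[φ2→X10] = [T, T, T]
r3 m[φ3→X4] = [T, T, F]
r3 m[φ3→X0] = [F, T, T]
r3 m[φ4→X14] = [T, T, F]
r3 m[φ4→X11] = [T, T, T]
r3 m[φ5→X14] = [T, T, T]
r3 m[φ5→X15] = [T, T, T]
r3 m[φ6→X14] = [T, T, T]
r3 m[φ6→X11] = [T, T, T]
r3 m[φ7→X6] = [T, T, T]
r3 m[φ7→X10] = [T, T, F]
r3 m[X14→φ0] = [T, T, F]
r3 m[X14→φ2] = [T, T, F]
r3 m[X14→φ4] = [T, T, T]
r3 m[X14→φ5] = [T, T, F]
r3 m[X14→φ6] = [T, T, F]
r3 m[X6→φ1] = [T, T, T]
r3 m[X6→φ7] = [T, F, T]
r3 m[X4→φ0] = [T, T, F]
r3 m[X4→φ1] = [T, T, F]
r3 m[X4→φ3] = [T, T, T]
r3 m[X10→φ2] = [T, T, T]
r3 m[X10→φ7] = [T, T, T]
r3 m[X15→φ5] = [T, T, T]
r3 m[X11→φ4] = [T, T, T]
r3 m[X11→φ6] = [T, T, T]
r3 m[X0→φ3] = [T, T, T]
r4 m[φ0→X14] = [T, T, T]
r4 m[φ0→X4] = [T, T, T]
r4 m[φ1→X6] = [T, F, T]
r4 m[φ1→X4] = [T, T, T]
r4 m[φ2→X14] = [T, T, T]
r4 m[φ2→X10] = [T, T, T]
r4 m[φ3→X4] = [T, T, F]
r4 m[φ3→X0] = [F, T, T]
r4 m[φ4→X14] = [T, T, F]
r4 m[φ4→X11] = [T, T, T]
r4 m[φ5→X14] = [T, T, T]
r4 m[φ5→X15] = [T, T, T]
r4 m[φ6→X14] = [T, T, T]
r4 m[φ6→X11] = [T, T, T]
r4 m[φ7→X6] = [T, T, T]
r4 m[φ7→X10] = [T, T, F]
r4 m[X14→φ0] = [T, T, F]
r4 m[X14→φ2] = [T, T, F]
r4 m[X14→φ4] = [T, T, T]
r4 m[X14→φ5] = [T, T, F]
r4 m[X14→φ6] = [T, T, F]
r4 m[X6→φ1] = [T, T, T]
r4 m[X6→φ7] = [T, F, T]
r4 m[X4→φ0] = [T, T, F]
r4 m[X4→φ1] = [T, T, F]
r4 m[X4→φ3] = [T, T, T]
r4 m[X10→φ2] = [T, T, F]
r4 m[X10→φ7] = [T, T, T]
r4 m[X15→φ5] = [T, T, T]
r4 m[X11→φ4] = [T, T, T]
r4 m[X11→φ6] = [T, T, T]
r4 m[X0→φ3] = [T, T, T]
r5 m[φ0→X14] = [T, T, T]
r5 m[φ0→X4] = [T, T, T]
r5 m[φ1→X6] = [T, F, T]
r5 m[φ1→X4] = [T, T, T]
r5 m[φ2→X14] = [T, T, T]
r5 m[φ2→X10] = [T, T, T]
r5 m[φ3→X4] = [T, T, F]
r5 m[φ3→X0] = [F, T, T]
r5 m[φ4→X14] = [T, T, F]
r5 m[φ4→X11] = [T, T, T]
r5 m[φ5→X14] = [T, T, T]
r5 m[φ5→X15] = [T, T, T]
r5 m[φ6→X14] = [T, T, T]
r5 m[φ6→X11] = [T, T, T]
r5 m[φ7→X6] = [T, T, T]
r5 m[φ7→X10] = [T, T, F]
r5 m[X14→φ0] = [T, T, F]
r5 m[X14→φ2] = [T, T, F]
r5 m[X14→φ4] = [T, T, T]
r5 m[X14→φ5] = [T, T, F]
r5 m[X14→φ6] = [T, T, F]
r5 m[X6→φ1] = [T, T, T]
r5 m[X6→φ7] = [T, F, T]
r5 m[X4→φ0] = [T, T, F]
r5 m[X4→φ1] = [T, T, F]
r5 m[X4→φ3] = [T, T, T]
r5 m[X10→φ2] = [T, T, F]
r5 m[X10→φ7] = [T, T, T]
r5 m[X15→φ5] = [T, T, T]
r5 m[X11→φ4] = [T, T, T]
r5 m[X11→φ6] = [T, T, T]
r5 m[X0→φ3] = [T, T, T]
fixed point reached at round 5
messages reach a fixed point at round 5

CONVERGED at round 5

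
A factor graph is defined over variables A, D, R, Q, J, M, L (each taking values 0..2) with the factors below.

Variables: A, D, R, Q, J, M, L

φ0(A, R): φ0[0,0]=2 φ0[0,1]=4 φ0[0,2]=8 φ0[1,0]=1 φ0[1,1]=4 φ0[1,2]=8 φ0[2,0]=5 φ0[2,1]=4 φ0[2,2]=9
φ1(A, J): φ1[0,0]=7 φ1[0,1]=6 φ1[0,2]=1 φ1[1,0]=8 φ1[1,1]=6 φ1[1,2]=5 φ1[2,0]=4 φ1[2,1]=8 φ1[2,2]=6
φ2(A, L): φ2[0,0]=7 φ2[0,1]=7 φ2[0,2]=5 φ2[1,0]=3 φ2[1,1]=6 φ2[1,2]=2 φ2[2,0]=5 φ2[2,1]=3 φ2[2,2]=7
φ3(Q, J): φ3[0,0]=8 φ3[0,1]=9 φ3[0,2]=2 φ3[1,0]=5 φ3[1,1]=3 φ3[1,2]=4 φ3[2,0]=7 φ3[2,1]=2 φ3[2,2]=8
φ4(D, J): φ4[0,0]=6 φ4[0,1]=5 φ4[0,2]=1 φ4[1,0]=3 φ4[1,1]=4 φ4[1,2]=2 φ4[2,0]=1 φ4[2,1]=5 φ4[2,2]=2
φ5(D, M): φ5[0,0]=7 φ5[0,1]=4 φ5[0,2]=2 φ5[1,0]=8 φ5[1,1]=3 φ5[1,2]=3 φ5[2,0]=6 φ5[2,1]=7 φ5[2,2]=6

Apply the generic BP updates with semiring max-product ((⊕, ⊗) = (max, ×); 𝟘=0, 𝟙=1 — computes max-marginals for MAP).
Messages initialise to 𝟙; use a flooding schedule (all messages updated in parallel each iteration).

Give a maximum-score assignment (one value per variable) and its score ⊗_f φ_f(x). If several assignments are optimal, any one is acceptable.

assignment: (A=2, D=0, R=2, Q=0, J=1, M=0, L=2); score = 158760

init: all messages = 𝟙 over 3 values
r1 m[φ0→A] = [8, 8, 9]
r1 m[φ0→R] = [5, 4, 9]
r1 m[φ1→A] = [7, 8, 8]
r1 m[φ1→J] = [8, 8, 6]
r1 m[φ2→A] = [7, 6, 7]
r1 m[φ2→L] = [7, 7, 7]
r1 m[φ3→Q] = [9, 5, 8]
r1 m[φ3→J] = [8, 9, 8]
r1 m[φ4→D] = [6, 4, 5]
r1 m[φ4→J] = [6, 5, 2]
r1 m[φ5→D] = [7, 8, 7]
r1 m[φ5→M] = [8, 7, 6]
r1 m[A→φ0] = [1, 1, 1]
r1 m[A→φ1] = [1, 1, 1]
r1 m[A→φ2] = [1, 1, 1]
r1 m[D→φ4] = [1, 1, 1]
r1 m[D→φ5] = [1, 1, 1]
r1 m[R→φ0] = [1, 1, 1]
r1 m[Q→φ3] = [1, 1, 1]
r1 m[J→φ1] = [1, 1, 1]
r1 m[J→φ3] = [1, 1, 1]
r1 m[J→φ4] = [1, 1, 1]
r1 m[M→φ5] = [1, 1, 1]
r1 m[L→φ2] = [1, 1, 1]
r2 m[φ0→A] = [8, 8, 9]
r2 m[φ0→R] = [5, 4, 9]
r2 m[φ1→A] = [7, 8, 8]
r2 m[φ1→J] = [8, 8, 6]
r2 m[φ2→A] = [7, 6, 7]
r2 m[φ2→L] = [7, 7, 7]
r2 m[φ3→Q] = [9, 5, 8]
r2 m[φ3→J] = [8, 9, 8]
r2 m[φ4→D] = [6, 4, 5]
r2 m[φ4→J] = [6, 5, 2]
r2 m[φ5→D] = [7, 8, 7]
r2 m[φ5→M] = [8, 7, 6]
r2 m[A→φ0] = [49, 48, 56]
r2 m[A→φ1] = [56, 48, 63]
r2 m[A→φ2] = [56, 64, 72]
r2 m[D→φ4] = [7, 8, 7]
r2 m[D→φ5] = [6, 4, 5]
r2 m[R→φ0] = [1, 1, 1]
r2 m[Q→φ3] = [1, 1, 1]
r2 m[J→φ1] = [48, 45, 16]
r2 m[J→φ3] = [48, 40, 12]
r2 m[J→φ4] = [64, 72, 48]
r2 m[M→φ5] = [1, 1, 1]
r2 m[L→φ2] = [1, 1, 1]
r3 m[φ0→A] = [8, 8, 9]
r3 m[φ0→R] = [280, 224, 504]
r3 m[φ1→A] = [336, 384, 360]
r3 m[φ1→J] = [392, 504, 378]
r3 m[φ2→A] = [7, 6, 7]
r3 m[φ2→L] = [392, 392, 504]
r3 m[φ3→Q] = [384, 240, 336]
r3 m[φ3→J] = [8, 9, 8]
r3 m[φ4→D] = [384, 288, 360]
r3 m[φ4→J] = [42, 35, 16]
r3 m[φ5→D] = [7, 8, 7]
r3 m[φ5→M] = [42, 35, 30]
r3 m[A→φ0] = [49, 48, 56]
r3 m[A→φ1] = [56, 48, 63]
r3 m[A→φ2] = [56, 64, 72]
r3 m[D→φ4] = [7, 8, 7]
r3 m[D→φ5] = [6, 4, 5]
r3 m[R→φ0] = [1, 1, 1]
r3 m[Q→φ3] = [1, 1, 1]
r3 m[J→φ1] = [48, 45, 16]
r3 m[J→φ3] = [48, 40, 12]
r3 m[J→φ4] = [64, 72, 48]
r3 m[M→φ5] = [1, 1, 1]
r3 m[L→φ2] = [1, 1, 1]
r4 m[φ0→A] = [8, 8, 9]
r4 m[φ0→R] = [280, 224, 504]
r4 m[φ1→A] = [336, 384, 360]
r4 m[φ1→J] = [392, 504, 378]
r4 m[φ2→A] = [7, 6, 7]
r4 m[φ2→L] = [392, 392, 504]
r4 m[φ3→Q] = [384, 240, 336]
r4 m[φ3→J] = [8, 9, 8]
r4 m[φ4→D] = [384, 288, 360]
r4 m[φ4→J] = [42, 35, 16]
r4 m[φ5→D] = [7, 8, 7]
r4 m[φ5→M] = [42, 35, 30]
r4 m[A→φ0] = [2352, 2304, 2520]
r4 m[A→φ1] = [56, 48, 63]
r4 m[A→φ2] = [2688, 3072, 3240]
r4 m[D→φ4] = [7, 8, 7]
r4 m[D→φ5] = [384, 288, 360]
r4 m[R→φ0] = [1, 1, 1]
r4 m[Q→φ3] = [1, 1, 1]
r4 m[J→φ1] = [336, 315, 128]
r4 m[J→φ3] = [16464, 17640, 6048]
r4 m[J→φ4] = [3136, 4536, 3024]
r4 m[M→φ5] = [1, 1, 1]
r4 m[L→φ2] = [1, 1, 1]
r5 m[φ0→A] = [8, 8, 9]
r5 m[φ0→R] = [12600, 10080, 22680]
r5 m[φ1→A] = [2352, 2688, 2520]
r5 m[φ1→J] = [392, 504, 378]
r5 m[φ2→A] = [7, 6, 7]
r5 m[φ2→L] = [18816, 18816, 22680]
r5 m[φ3→Q] = [158760, 82320, 115248]
r5 m[φ3→J] = [8, 9, 8]
r5 m[φ4→D] = [22680, 18144, 22680]
r5 m[φ4→J] = [42, 35, 16]
r5 m[φ5→D] = [7, 8, 7]
r5 m[φ5→M] = [2688, 2520, 2160]
r5 m[A→φ0] = [2352, 2304, 2520]
r5 m[A→φ1] = [56, 48, 63]
r5 m[A→φ2] = [2688, 3072, 3240]
r5 m[D→φ4] = [7, 8, 7]
r5 m[D→φ5] = [384, 288, 360]
r5 m[R→φ0] = [1, 1, 1]
r5 m[Q→φ3] = [1, 1, 1]
r5 m[J→φ1] = [336, 315, 128]
r5 m[J→φ3] = [16464, 17640, 6048]
r5 m[J→φ4] = [3136, 4536, 3024]
r5 m[M→φ5] = [1, 1, 1]
r5 m[L→φ2] = [1, 1, 1]
r6 m[φ0→A] = [8, 8, 9]
r6 m[φ0→R] = [12600, 10080, 22680]
r6 m[φ1→A] = [2352, 2688, 2520]
r6 m[φ1→J] = [392, 504, 378]
r6 m[φ2→A] = [7, 6, 7]
r6 m[φ2→L] = [18816, 18816, 22680]
r6 m[φ3→Q] = [158760, 82320, 115248]
r6 m[φ3→J] = [8, 9, 8]
r6 m[φ4→D] = [22680, 18144, 22680]
r6 m[φ4→J] = [42, 35, 16]
r6 m[φ5→D] = [7, 8, 7]
r6 m[φ5→M] = [2688, 2520, 2160]
r6 m[A→φ0] = [16464, 16128, 17640]
r6 m[A→φ1] = [56, 48, 63]
r6 m[A→φ2] = [18816, 21504, 22680]
r6 m[D→φ4] = [7, 8, 7]
r6 m[D→φ5] = [22680, 18144, 22680]
r6 m[R→φ0] = [1, 1, 1]
r6 m[Q→φ3] = [1, 1, 1]
r6 m[J→φ1] = [336, 315, 128]
r6 m[J→φ3] = [16464, 17640, 6048]
r6 m[J→φ4] = [3136, 4536, 3024]
r6 m[M→φ5] = [1, 1, 1]
r6 m[L→φ2] = [1, 1, 1]
r7 m[φ0→A] = [8, 8, 9]
r7 m[φ0→R] = [88200, 70560, 158760]
r7 m[φ1→A] = [2352, 2688, 2520]
r7 m[φ1→J] = [392, 504, 378]
r7 m[φ2→A] = [7, 6, 7]
r7 m[φ2→L] = [131712, 131712, 158760]
r7 m[φ3→Q] = [158760, 82320, 115248]
r7 m[φ3→J] = [8, 9, 8]
r7 m[φ4→D] = [22680, 18144, 22680]
r7 m[φ4→J] = [42, 35, 16]
r7 m[φ5→D] = [7, 8, 7]
r7 m[φ5→M] = [158760, 158760, 136080]
r7 m[A→φ0] = [16464, 16128, 17640]
r7 m[A→φ1] = [56, 48, 63]
r7 m[A→φ2] = [18816, 21504, 22680]
r7 m[D→φ4] = [7, 8, 7]
r7 m[D→φ5] = [22680, 18144, 22680]
r7 m[R→φ0] = [1, 1, 1]
r7 m[Q→φ3] = [1, 1, 1]
r7 m[J→φ1] = [336, 315, 128]
r7 m[J→φ3] = [16464, 17640, 6048]
r7 m[J→φ4] = [3136, 4536, 3024]
r7 m[M→φ5] = [1, 1, 1]
r7 m[L→φ2] = [1, 1, 1]
r8 m[φ0→A] = [8, 8, 9]
r8 m[φ0→R] = [88200, 70560, 158760]
r8 m[φ1→A] = [2352, 2688, 2520]
r8 m[φ1→J] = [392, 504, 378]
r8 m[φ2→A] = [7, 6, 7]
r8 m[φ2→L] = [131712, 131712, 158760]
r8 m[φ3→Q] = [158760, 82320, 115248]
r8 m[φ3→J] = [8, 9, 8]
r8 m[φ4→D] = [22680, 18144, 22680]
r8 m[φ4→J] = [42, 35, 16]
r8 m[φ5→D] = [7, 8, 7]
r8 m[φ5→M] = [158760, 158760, 136080]
r8 m[A→φ0] = [16464, 16128, 17640]
r8 m[A→φ1] = [56, 48, 63]
r8 m[A→φ2] = [18816, 21504, 22680]
r8 m[D→φ4] = [7, 8, 7]
r8 m[D→φ5] = [22680, 18144, 22680]
r8 m[R→φ0] = [1, 1, 1]
r8 m[Q→φ3] = [1, 1, 1]
r8 m[J→φ1] = [336, 315, 128]
r8 m[J→φ3] = [16464, 17640, 6048]
r8 m[J→φ4] = [3136, 4536, 3024]
r8 m[M→φ5] = [1, 1, 1]
r8 m[L→φ2] = [1, 1, 1]
fixed point reached at round 8
traceback from A: (A=2, D=0, R=2, Q=0, J=1, M=0, L=2), score=158760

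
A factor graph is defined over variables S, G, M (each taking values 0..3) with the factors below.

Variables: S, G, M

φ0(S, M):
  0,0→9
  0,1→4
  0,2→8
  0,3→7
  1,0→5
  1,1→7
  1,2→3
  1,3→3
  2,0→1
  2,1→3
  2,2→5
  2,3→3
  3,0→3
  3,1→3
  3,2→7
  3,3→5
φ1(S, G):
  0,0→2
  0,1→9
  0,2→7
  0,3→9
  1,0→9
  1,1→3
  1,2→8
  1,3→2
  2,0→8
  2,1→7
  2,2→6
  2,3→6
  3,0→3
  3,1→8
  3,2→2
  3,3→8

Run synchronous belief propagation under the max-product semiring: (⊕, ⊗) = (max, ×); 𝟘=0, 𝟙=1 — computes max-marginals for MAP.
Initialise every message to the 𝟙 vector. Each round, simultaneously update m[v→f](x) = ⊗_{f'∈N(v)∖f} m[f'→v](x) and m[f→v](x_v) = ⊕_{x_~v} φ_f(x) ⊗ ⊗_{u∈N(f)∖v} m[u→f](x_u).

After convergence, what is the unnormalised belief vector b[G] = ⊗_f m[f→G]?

b[G] = [63, 81, 63, 81]

init: all messages = 𝟙 over 4 values
r1 m[φ0→S] = [9, 7, 5, 7]
r1 m[φ0→M] = [9, 7, 8, 7]
r1 m[φ1→S] = [9, 9, 8, 8]
r1 m[φ1→G] = [9, 9, 8, 9]
r1 m[S→φ0] = [1, 1, 1, 1]
r1 m[S→φ1] = [1, 1, 1, 1]
r1 m[G→φ1] = [1, 1, 1, 1]
r1 m[M→φ0] = [1, 1, 1, 1]
r2 m[φ0→S] = [9, 7, 5, 7]
r2 m[φ0→M] = [9, 7, 8, 7]
r2 m[φ1→S] = [9, 9, 8, 8]
r2 m[φ1→G] = [9, 9, 8, 9]
r2 m[S→φ0] = [9, 9, 8, 8]
r2 m[S→φ1] = [9, 7, 5, 7]
r2 m[G→φ1] = [1, 1, 1, 1]
r2 m[M→φ0] = [1, 1, 1, 1]
r3 m[φ0→S] = [9, 7, 5, 7]
r3 m[φ0→M] = [81, 63, 72, 63]
r3 m[φ1→S] = [9, 9, 8, 8]
r3 m[φ1→G] = [63, 81, 63, 81]
r3 m[S→φ0] = [9, 9, 8, 8]
r3 m[S→φ1] = [9, 7, 5, 7]
r3 m[G→φ1] = [1, 1, 1, 1]
r3 m[M→φ0] = [1, 1, 1, 1]
r4 m[φ0→S] = [9, 7, 5, 7]
r4 m[φ0→M] = [81, 63, 72, 63]
r4 m[φ1→S] = [9, 9, 8, 8]
r4 m[φ1→G] = [63, 81, 63, 81]
r4 m[S→φ0] = [9, 9, 8, 8]
r4 m[S→φ1] = [9, 7, 5, 7]
r4 m[G→φ1] = [1, 1, 1, 1]
r4 m[M→φ0] = [1, 1, 1, 1]
fixed point reached at round 4
b[G] = ⊗ incoming = [63, 81, 63, 81]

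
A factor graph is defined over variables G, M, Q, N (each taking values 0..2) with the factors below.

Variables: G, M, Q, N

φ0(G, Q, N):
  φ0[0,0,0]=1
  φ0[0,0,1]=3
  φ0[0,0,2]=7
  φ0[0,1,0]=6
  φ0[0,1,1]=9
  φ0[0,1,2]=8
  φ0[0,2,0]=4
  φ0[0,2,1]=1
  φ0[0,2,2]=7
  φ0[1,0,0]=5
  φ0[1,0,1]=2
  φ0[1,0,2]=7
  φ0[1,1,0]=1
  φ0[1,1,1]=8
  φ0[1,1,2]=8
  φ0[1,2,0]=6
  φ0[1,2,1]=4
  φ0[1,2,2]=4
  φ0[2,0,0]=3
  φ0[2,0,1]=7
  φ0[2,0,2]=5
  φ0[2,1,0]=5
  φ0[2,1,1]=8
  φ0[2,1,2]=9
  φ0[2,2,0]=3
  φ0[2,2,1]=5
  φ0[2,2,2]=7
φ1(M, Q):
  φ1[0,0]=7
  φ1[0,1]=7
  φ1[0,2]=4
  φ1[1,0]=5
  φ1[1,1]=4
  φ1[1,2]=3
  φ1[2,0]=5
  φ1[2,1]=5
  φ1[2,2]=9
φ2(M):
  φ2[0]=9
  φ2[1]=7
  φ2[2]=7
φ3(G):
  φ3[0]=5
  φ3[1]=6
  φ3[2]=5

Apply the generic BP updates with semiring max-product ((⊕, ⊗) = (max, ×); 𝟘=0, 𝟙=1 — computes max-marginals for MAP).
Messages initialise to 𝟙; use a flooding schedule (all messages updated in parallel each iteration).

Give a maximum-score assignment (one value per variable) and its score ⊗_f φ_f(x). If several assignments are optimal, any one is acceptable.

assignment: (G=1, M=0, Q=1, N=1); score = 3024

init: all messages = 𝟙 over 3 values
r1 m[φ0→G] = [9, 8, 9]
r1 m[φ0→Q] = [7, 9, 7]
r1 m[φ0→N] = [6, 9, 9]
r1 m[φ1→M] = [7, 5, 9]
r1 m[φ1→Q] = [7, 7, 9]
r1 m[φ2→M] = [9, 7, 7]
r1 m[φ3→G] = [5, 6, 5]
r1 m[G→φ0] = [1, 1, 1]
r1 m[G→φ3] = [1, 1, 1]
r1 m[M→φ1] = [1, 1, 1]
r1 m[M→φ2] = [1, 1, 1]
r1 m[Q→φ0] = [1, 1, 1]
r1 m[Q→φ1] = [1, 1, 1]
r1 m[N→φ0] = [1, 1, 1]
r2 m[φ0→G] = [9, 8, 9]
r2 m[φ0→Q] = [7, 9, 7]
r2 m[φ0→N] = [6, 9, 9]
r2 m[φ1→M] = [7, 5, 9]
r2 m[φ1→Q] = [7, 7, 9]
r2 m[φ2→M] = [9, 7, 7]
r2 m[φ3→G] = [5, 6, 5]
r2 m[G→φ0] = [5, 6, 5]
r2 m[G→φ3] = [9, 8, 9]
r2 m[M→φ1] = [9, 7, 7]
r2 m[M→φ2] = [7, 5, 9]
r2 m[Q→φ0] = [7, 7, 9]
r2 m[Q→φ1] = [7, 9, 7]
r2 m[N→φ0] = [1, 1, 1]
r3 m[φ0→G] = [63, 56, 63]
r3 m[φ0→Q] = [42, 48, 36]
r3 m[φ0→N] = [324, 336, 336]
r3 m[φ1→M] = [63, 36, 63]
r3 m[φ1→Q] = [63, 63, 63]
r3 m[φ2→M] = [9, 7, 7]
r3 m[φ3→G] = [5, 6, 5]
r3 m[G→φ0] = [5, 6, 5]
r3 m[G→φ3] = [9, 8, 9]
r3 m[M→φ1] = [9, 7, 7]
r3 m[M→φ2] = [7, 5, 9]
r3 m[Q→φ0] = [7, 7, 9]
r3 m[Q→φ1] = [7, 9, 7]
r3 m[N→φ0] = [1, 1, 1]
r4 m[φ0→G] = [63, 56, 63]
r4 m[φ0→Q] = [42, 48, 36]
r4 m[φ0→N] = [324, 336, 336]
r4 m[φ1→M] = [63, 36, 63]
r4 m[φ1→Q] = [63, 63, 63]
r4 m[φ2→M] = [9, 7, 7]
r4 m[φ3→G] = [5, 6, 5]
r4 m[G→φ0] = [5, 6, 5]
r4 m[G→φ3] = [63, 56, 63]
r4 m[M→φ1] = [9, 7, 7]
r4 m[M→φ2] = [63, 36, 63]
r4 m[Q→φ0] = [63, 63, 63]
r4 m[Q→φ1] = [42, 48, 36]
r4 m[N→φ0] = [1, 1, 1]
r5 m[φ0→G] = [567, 504, 567]
r5 m[φ0→Q] = [42, 48, 36]
r5 m[φ0→N] = [2268, 3024, 3024]
r5 m[φ1→M] = [336, 210, 324]
r5 m[φ1→Q] = [63, 63, 63]
r5 m[φ2→M] = [9, 7, 7]
r5 m[φ3→G] = [5, 6, 5]
r5 m[G→φ0] = [5, 6, 5]
r5 m[G→φ3] = [63, 56, 63]
r5 m[M→φ1] = [9, 7, 7]
r5 m[M→φ2] = [63, 36, 63]
r5 m[Q→φ0] = [63, 63, 63]
r5 m[Q→φ1] = [42, 48, 36]
r5 m[N→φ0] = [1, 1, 1]
r6 m[φ0→G] = [567, 504, 567]
r6 m[φ0→Q] = [42, 48, 36]
r6 m[φ0→N] = [2268, 3024, 3024]
r6 m[φ1→M] = [336, 210, 324]
r6 m[φ1→Q] = [63, 63, 63]
r6 m[φ2→M] = [9, 7, 7]
r6 m[φ3→G] = [5, 6, 5]
r6 m[G→φ0] = [5, 6, 5]
r6 m[G→φ3] = [567, 504, 567]
r6 m[M→φ1] = [9, 7, 7]
r6 m[M→φ2] = [336, 210, 324]
r6 m[Q→φ0] = [63, 63, 63]
r6 m[Q→φ1] = [42, 48, 36]
r6 m[N→φ0] = [1, 1, 1]
r7 m[φ0→G] = [567, 504, 567]
r7 m[φ0→Q] = [42, 48, 36]
r7 m[φ0→N] = [2268, 3024, 3024]
r7 m[φ1→M] = [336, 210, 324]
r7 m[φ1→Q] = [63, 63, 63]
r7 m[φ2→M] = [9, 7, 7]
r7 m[φ3→G] = [5, 6, 5]
r7 m[G→φ0] = [5, 6, 5]
r7 m[G→φ3] = [567, 504, 567]
r7 m[M→φ1] = [9, 7, 7]
r7 m[M→φ2] = [336, 210, 324]
r7 m[Q→φ0] = [63, 63, 63]
r7 m[Q→φ1] = [42, 48, 36]
r7 m[N→φ0] = [1, 1, 1]
fixed point reached at round 7
traceback from G: (G=1, M=0, Q=1, N=1), score=3024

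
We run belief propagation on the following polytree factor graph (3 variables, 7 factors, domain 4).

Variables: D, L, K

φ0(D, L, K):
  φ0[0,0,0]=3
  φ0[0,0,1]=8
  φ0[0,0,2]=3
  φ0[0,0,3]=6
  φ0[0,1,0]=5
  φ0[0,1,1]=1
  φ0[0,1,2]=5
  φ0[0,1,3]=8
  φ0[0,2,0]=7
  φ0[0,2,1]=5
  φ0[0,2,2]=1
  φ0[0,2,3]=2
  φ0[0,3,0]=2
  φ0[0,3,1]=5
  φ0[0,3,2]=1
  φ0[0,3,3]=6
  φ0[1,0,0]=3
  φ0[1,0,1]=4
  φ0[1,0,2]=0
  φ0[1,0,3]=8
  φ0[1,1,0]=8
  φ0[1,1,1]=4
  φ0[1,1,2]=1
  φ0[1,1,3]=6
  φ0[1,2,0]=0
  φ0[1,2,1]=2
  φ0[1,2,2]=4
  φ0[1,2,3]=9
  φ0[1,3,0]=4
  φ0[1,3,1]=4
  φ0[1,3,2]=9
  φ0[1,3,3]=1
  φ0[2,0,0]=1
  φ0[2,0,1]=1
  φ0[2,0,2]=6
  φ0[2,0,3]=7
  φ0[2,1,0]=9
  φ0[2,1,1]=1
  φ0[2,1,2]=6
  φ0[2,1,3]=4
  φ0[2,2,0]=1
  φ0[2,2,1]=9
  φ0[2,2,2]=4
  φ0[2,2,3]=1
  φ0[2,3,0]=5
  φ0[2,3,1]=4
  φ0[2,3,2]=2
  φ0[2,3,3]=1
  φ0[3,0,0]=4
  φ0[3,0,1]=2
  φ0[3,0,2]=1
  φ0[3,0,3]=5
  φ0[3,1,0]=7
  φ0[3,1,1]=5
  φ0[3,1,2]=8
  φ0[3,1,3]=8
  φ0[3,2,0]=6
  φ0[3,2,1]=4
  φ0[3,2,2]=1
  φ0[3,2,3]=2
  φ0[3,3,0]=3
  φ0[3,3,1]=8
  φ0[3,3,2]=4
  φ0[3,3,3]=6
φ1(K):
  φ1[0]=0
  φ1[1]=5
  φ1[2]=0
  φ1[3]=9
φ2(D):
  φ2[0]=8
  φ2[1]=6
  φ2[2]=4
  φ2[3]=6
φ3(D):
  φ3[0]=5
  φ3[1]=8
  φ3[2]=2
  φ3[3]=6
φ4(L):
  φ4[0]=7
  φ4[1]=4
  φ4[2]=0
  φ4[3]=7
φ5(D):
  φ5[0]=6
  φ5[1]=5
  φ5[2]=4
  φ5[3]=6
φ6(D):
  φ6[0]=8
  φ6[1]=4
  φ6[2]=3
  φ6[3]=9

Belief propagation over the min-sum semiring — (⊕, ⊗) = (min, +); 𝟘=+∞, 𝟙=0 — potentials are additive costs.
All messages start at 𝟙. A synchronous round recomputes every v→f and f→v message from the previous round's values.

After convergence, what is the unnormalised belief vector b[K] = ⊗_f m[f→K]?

init: all messages = 𝟙 over 4 values
r1 m[φ0→D] = [1, 0, 1, 1]
r1 m[φ0→L] = [0, 1, 0, 1]
r1 m[φ0→K] = [0, 1, 0, 1]
r1 m[φ1→K] = [0, 5, 0, 9]
r1 m[φ2→D] = [8, 6, 4, 6]
r1 m[φ3→D] = [5, 8, 2, 6]
r1 m[φ4→L] = [7, 4, 0, 7]
r1 m[φ5→D] = [6, 5, 4, 6]
r1 m[φ6→D] = [8, 4, 3, 9]
r1 m[D→φ0] = [0, 0, 0, 0]
r1 m[D→φ2] = [0, 0, 0, 0]
r1 m[D→φ3] = [0, 0, 0, 0]
r1 m[D→φ5] = [0, 0, 0, 0]
r1 m[D→φ6] = [0, 0, 0, 0]
r1 m[L→φ0] = [0, 0, 0, 0]
r1 m[L→φ4] = [0, 0, 0, 0]
r1 m[K→φ0] = [0, 0, 0, 0]
r1 m[K→φ1] = [0, 0, 0, 0]
r2 m[φ0→D] = [1, 0, 1, 1]
r2 m[φ0→L] = [0, 1, 0, 1]
r2 m[φ0→K] = [0, 1, 0, 1]
r2 m[φ1→K] = [0, 5, 0, 9]
r2 m[φ2→D] = [8, 6, 4, 6]
r2 m[φ3→D] = [5, 8, 2, 6]
r2 m[φ4→L] = [7, 4, 0, 7]
r2 m[φ5→D] = [6, 5, 4, 6]
r2 m[φ6→D] = [8, 4, 3, 9]
r2 m[D→φ0] = [27, 23, 13, 27]
r2 m[D→φ2] = [20, 17, 10, 22]
r2 m[D→φ3] = [23, 15, 12, 22]
r2 m[D→φ5] = [22, 18, 10, 22]
r2 m[D→φ6] = [20, 19, 11, 19]
r2 m[L→φ0] = [7, 4, 0, 7]
r2 m[L→φ4] = [0, 1, 0, 1]
r2 m[K→φ0] = [0, 5, 0, 9]
r2 m[K→φ1] = [0, 1, 0, 1]
r3 m[φ0→D] = [1, 0, 1, 1]
r3 m[φ0→L] = [14, 19, 14, 15]
r3 m[φ0→K] = [14, 18, 17, 14]
r3 m[φ1→K] = [0, 5, 0, 9]
r3 m[φ2→D] = [8, 6, 4, 6]
r3 m[φ3→D] = [5, 8, 2, 6]
r3 m[φ4→L] = [7, 4, 0, 7]
r3 m[φ5→D] = [6, 5, 4, 6]
r3 m[φ6→D] = [8, 4, 3, 9]
r3 m[D→φ0] = [27, 23, 13, 27]
r3 m[D→φ2] = [20, 17, 10, 22]
r3 m[D→φ3] = [23, 15, 12, 22]
r3 m[D→φ5] = [22, 18, 10, 22]
r3 m[D→φ6] = [20, 19, 11, 19]
r3 m[L→φ0] = [7, 4, 0, 7]
r3 m[L→φ4] = [0, 1, 0, 1]
r3 m[K→φ0] = [0, 5, 0, 9]
r3 m[K→φ1] = [0, 1, 0, 1]
r4 m[φ0→D] = [1, 0, 1, 1]
r4 m[φ0→L] = [14, 19, 14, 15]
r4 m[φ0→K] = [14, 18, 17, 14]
r4 m[φ1→K] = [0, 5, 0, 9]
r4 m[φ2→D] = [8, 6, 4, 6]
r4 m[φ3→D] = [5, 8, 2, 6]
r4 m[φ4→L] = [7, 4, 0, 7]
r4 m[φ5→D] = [6, 5, 4, 6]
r4 m[φ6→D] = [8, 4, 3, 9]
r4 m[D→φ0] = [27, 23, 13, 27]
r4 m[D→φ2] = [20, 17, 10, 22]
r4 m[D→φ3] = [23, 15, 12, 22]
r4 m[D→φ5] = [22, 18, 10, 22]
r4 m[D→φ6] = [20, 19, 11, 19]
r4 m[L→φ0] = [7, 4, 0, 7]
r4 m[L→φ4] = [14, 19, 14, 15]
r4 m[K→φ0] = [0, 5, 0, 9]
r4 m[K→φ1] = [14, 18, 17, 14]
r5 m[φ0→D] = [1, 0, 1, 1]
r5 m[φ0→L] = [14, 19, 14, 15]
r5 m[φ0→K] = [14, 18, 17, 14]
r5 m[φ1→K] = [0, 5, 0, 9]
r5 m[φ2→D] = [8, 6, 4, 6]
r5 m[φ3→D] = [5, 8, 2, 6]
r5 m[φ4→L] = [7, 4, 0, 7]
r5 m[φ5→D] = [6, 5, 4, 6]
r5 m[φ6→D] = [8, 4, 3, 9]
r5 m[D→φ0] = [27, 23, 13, 27]
r5 m[D→φ2] = [20, 17, 10, 22]
r5 m[D→φ3] = [23, 15, 12, 22]
r5 m[D→φ5] = [22, 18, 10, 22]
r5 m[D→φ6] = [20, 19, 11, 19]
r5 m[L→φ0] = [7, 4, 0, 7]
r5 m[L→φ4] = [14, 19, 14, 15]
r5 m[K→φ0] = [0, 5, 0, 9]
r5 m[K→φ1] = [14, 18, 17, 14]
fixed point reached at round 5
b[K] = ⊗ incoming = [14, 23, 17, 23]

b[K] = [14, 23, 17, 23]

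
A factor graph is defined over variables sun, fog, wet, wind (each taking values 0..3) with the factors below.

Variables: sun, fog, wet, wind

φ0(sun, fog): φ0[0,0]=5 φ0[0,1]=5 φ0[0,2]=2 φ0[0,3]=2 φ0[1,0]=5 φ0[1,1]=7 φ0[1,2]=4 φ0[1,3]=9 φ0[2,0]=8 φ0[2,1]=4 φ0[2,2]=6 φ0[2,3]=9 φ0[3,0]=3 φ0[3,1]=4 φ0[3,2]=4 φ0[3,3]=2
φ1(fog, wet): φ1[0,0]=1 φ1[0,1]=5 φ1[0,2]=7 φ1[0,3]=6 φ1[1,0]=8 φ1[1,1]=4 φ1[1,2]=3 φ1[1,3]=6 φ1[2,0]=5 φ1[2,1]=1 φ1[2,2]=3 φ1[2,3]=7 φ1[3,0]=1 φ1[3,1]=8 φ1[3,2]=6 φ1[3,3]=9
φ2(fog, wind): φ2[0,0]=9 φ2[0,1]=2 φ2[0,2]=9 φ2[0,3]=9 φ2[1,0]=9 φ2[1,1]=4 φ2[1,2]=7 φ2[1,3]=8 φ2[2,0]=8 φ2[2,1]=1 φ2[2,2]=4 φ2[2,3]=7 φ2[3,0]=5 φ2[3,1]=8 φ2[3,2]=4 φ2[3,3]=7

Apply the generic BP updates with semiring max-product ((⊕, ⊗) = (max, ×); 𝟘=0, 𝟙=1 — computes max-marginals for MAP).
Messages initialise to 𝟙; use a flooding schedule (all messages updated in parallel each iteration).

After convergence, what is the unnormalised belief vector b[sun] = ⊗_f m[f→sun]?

init: all messages = 𝟙 over 4 values
r1 m[φ0→sun] = [5, 9, 9, 4]
r1 m[φ0→fog] = [8, 7, 6, 9]
r1 m[φ1→fog] = [7, 8, 7, 9]
r1 m[φ1→wet] = [8, 8, 7, 9]
r1 m[φ2→fog] = [9, 9, 8, 8]
r1 m[φ2→wind] = [9, 8, 9, 9]
r1 m[sun→φ0] = [1, 1, 1, 1]
r1 m[fog→φ0] = [1, 1, 1, 1]
r1 m[fog→φ1] = [1, 1, 1, 1]
r1 m[fog→φ2] = [1, 1, 1, 1]
r1 m[wet→φ1] = [1, 1, 1, 1]
r1 m[wind→φ2] = [1, 1, 1, 1]
r2 m[φ0→sun] = [5, 9, 9, 4]
r2 m[φ0→fog] = [8, 7, 6, 9]
r2 m[φ1→fog] = [7, 8, 7, 9]
r2 m[φ1→wet] = [8, 8, 7, 9]
r2 m[φ2→fog] = [9, 9, 8, 8]
r2 m[φ2→wind] = [9, 8, 9, 9]
r2 m[sun→φ0] = [1, 1, 1, 1]
r2 m[fog→φ0] = [63, 72, 56, 72]
r2 m[fog→φ1] = [72, 63, 48, 72]
r2 m[fog→φ2] = [56, 56, 42, 81]
r2 m[wet→φ1] = [1, 1, 1, 1]
r2 m[wind→φ2] = [1, 1, 1, 1]
r3 m[φ0→sun] = [360, 648, 648, 288]
r3 m[φ0→fog] = [8, 7, 6, 9]
r3 m[φ1→fog] = [7, 8, 7, 9]
r3 m[φ1→wet] = [504, 576, 504, 648]
r3 m[φ2→fog] = [9, 9, 8, 8]
r3 m[φ2→wind] = [504, 648, 504, 567]
r3 m[sun→φ0] = [1, 1, 1, 1]
r3 m[fog→φ0] = [63, 72, 56, 72]
r3 m[fog→φ1] = [72, 63, 48, 72]
r3 m[fog→φ2] = [56, 56, 42, 81]
r3 m[wet→φ1] = [1, 1, 1, 1]
r3 m[wind→φ2] = [1, 1, 1, 1]
r4 m[φ0→sun] = [360, 648, 648, 288]
r4 m[φ0→fog] = [8, 7, 6, 9]
r4 m[φ1→fog] = [7, 8, 7, 9]
r4 m[φ1→wet] = [504, 576, 504, 648]
r4 m[φ2→fog] = [9, 9, 8, 8]
r4 m[φ2→wind] = [504, 648, 504, 567]
r4 m[sun→φ0] = [1, 1, 1, 1]
r4 m[fog→φ0] = [63, 72, 56, 72]
r4 m[fog→φ1] = [72, 63, 48, 72]
r4 m[fog→φ2] = [56, 56, 42, 81]
r4 m[wet→φ1] = [1, 1, 1, 1]
r4 m[wind→φ2] = [1, 1, 1, 1]
fixed point reached at round 4
b[sun] = ⊗ incoming = [360, 648, 648, 288]

b[sun] = [360, 648, 648, 288]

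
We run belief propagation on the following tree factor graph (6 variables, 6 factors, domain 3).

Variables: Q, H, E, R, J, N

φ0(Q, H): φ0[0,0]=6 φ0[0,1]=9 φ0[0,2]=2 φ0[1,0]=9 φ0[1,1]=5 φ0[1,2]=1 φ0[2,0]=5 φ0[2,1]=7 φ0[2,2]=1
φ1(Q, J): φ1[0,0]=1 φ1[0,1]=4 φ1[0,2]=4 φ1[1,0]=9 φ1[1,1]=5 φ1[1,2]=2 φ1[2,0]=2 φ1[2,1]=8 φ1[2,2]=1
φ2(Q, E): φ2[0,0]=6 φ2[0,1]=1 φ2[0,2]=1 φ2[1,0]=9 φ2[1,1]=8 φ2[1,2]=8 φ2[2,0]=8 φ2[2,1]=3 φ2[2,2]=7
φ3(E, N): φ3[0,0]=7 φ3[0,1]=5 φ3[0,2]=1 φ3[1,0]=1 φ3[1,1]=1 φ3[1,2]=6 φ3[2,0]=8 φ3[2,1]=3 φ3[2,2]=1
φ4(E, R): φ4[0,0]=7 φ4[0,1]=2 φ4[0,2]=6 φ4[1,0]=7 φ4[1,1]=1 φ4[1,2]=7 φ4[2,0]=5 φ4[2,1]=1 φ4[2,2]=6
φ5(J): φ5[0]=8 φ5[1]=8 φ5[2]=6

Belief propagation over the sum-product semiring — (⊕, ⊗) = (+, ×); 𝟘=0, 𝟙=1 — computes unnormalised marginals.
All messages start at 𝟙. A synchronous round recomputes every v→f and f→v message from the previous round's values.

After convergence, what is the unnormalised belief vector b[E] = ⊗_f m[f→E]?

init: all messages = 𝟙 over 3 values
r1 m[φ0→Q] = [17, 15, 13]
r1 m[φ0→H] = [20, 21, 4]
r1 m[φ1→Q] = [9, 16, 11]
r1 m[φ1→J] = [12, 17, 7]
r1 m[φ2→Q] = [8, 25, 18]
r1 m[φ2→E] = [23, 12, 16]
r1 m[φ3→E] = [13, 8, 12]
r1 m[φ3→N] = [16, 9, 8]
r1 m[φ4→E] = [15, 15, 12]
r1 m[φ4→R] = [19, 4, 19]
r1 m[φ5→J] = [8, 8, 6]
r1 m[Q→φ0] = [1, 1, 1]
r1 m[Q→φ1] = [1, 1, 1]
r1 m[Q→φ2] = [1, 1, 1]
r1 m[H→φ0] = [1, 1, 1]
r1 m[E→φ2] = [1, 1, 1]
r1 m[E→φ3] = [1, 1, 1]
r1 m[E→φ4] = [1, 1, 1]
r1 m[R→φ4] = [1, 1, 1]
r1 m[J→φ1] = [1, 1, 1]
r1 m[J→φ5] = [1, 1, 1]
r1 m[N→φ3] = [1, 1, 1]
r2 m[φ0→Q] = [17, 15, 13]
r2 m[φ0→H] = [20, 21, 4]
r2 m[φ1→Q] = [9, 16, 11]
r2 m[φ1→J] = [12, 17, 7]
r2 m[φ2→Q] = [8, 25, 18]
r2 m[φ2→E] = [23, 12, 16]
r2 m[φ3→E] = [13, 8, 12]
r2 m[φ3→N] = [16, 9, 8]
r2 m[φ4→E] = [15, 15, 12]
r2 m[φ4→R] = [19, 4, 19]
r2 m[φ5→J] = [8, 8, 6]
r2 m[Q→φ0] = [72, 400, 198]
r2 m[Q→φ1] = [136, 375, 234]
r2 m[Q→φ2] = [153, 240, 143]
r2 m[H→φ0] = [1, 1, 1]
r2 m[E→φ2] = [195, 120, 144]
r2 m[E→φ3] = [345, 180, 192]
r2 m[E→φ4] = [299, 96, 192]
r2 m[R→φ4] = [1, 1, 1]
r2 m[J→φ1] = [8, 8, 6]
r2 m[J→φ5] = [12, 17, 7]
r2 m[N→φ3] = [1, 1, 1]
r3 m[φ0→Q] = [17, 15, 13]
r3 m[φ0→H] = [5022, 4034, 742]
r3 m[φ1→Q] = [64, 124, 86]
r3 m[φ1→J] = [3979, 4291, 1528]
r3 m[φ2→Q] = [1434, 3867, 2928]
r3 m[φ2→E] = [4222, 2502, 3074]
r3 m[φ3→E] = [13, 8, 12]
r3 m[φ3→N] = [4131, 2481, 1617]
r3 m[φ4→E] = [15, 15, 12]
r3 m[φ4→R] = [3725, 886, 3618]
r3 m[φ5→J] = [8, 8, 6]
r3 m[Q→φ0] = [72, 400, 198]
r3 m[Q→φ1] = [136, 375, 234]
r3 m[Q→φ2] = [153, 240, 143]
r3 m[H→φ0] = [1, 1, 1]
r3 m[E→φ2] = [195, 120, 144]
r3 m[E→φ3] = [345, 180, 192]
r3 m[E→φ4] = [299, 96, 192]
r3 m[R→φ4] = [1, 1, 1]
r3 m[J→φ1] = [8, 8, 6]
r3 m[J→φ5] = [12, 17, 7]
r3 m[N→φ3] = [1, 1, 1]
r4 m[φ0→Q] = [17, 15, 13]
r4 m[φ0→H] = [5022, 4034, 742]
r4 m[φ1→Q] = [64, 124, 86]
r4 m[φ1→J] = [3979, 4291, 1528]
r4 m[φ2→Q] = [1434, 3867, 2928]
r4 m[φ2→E] = [4222, 2502, 3074]
r4 m[φ3→E] = [13, 8, 12]
r4 m[φ3→N] = [4131, 2481, 1617]
r4 m[φ4→E] = [15, 15, 12]
r4 m[φ4→R] = [3725, 886, 3618]
r4 m[φ5→J] = [8, 8, 6]
r4 m[Q→φ0] = [91776, 479508, 251808]
r4 m[Q→φ1] = [24378, 58005, 38064]
r4 m[Q→φ2] = [1088, 1860, 1118]
r4 m[H→φ0] = [1, 1, 1]
r4 m[E→φ2] = [195, 120, 144]
r4 m[E→φ3] = [63330, 37530, 36888]
r4 m[E→φ4] = [54886, 20016, 36888]
r4 m[R→φ4] = [1, 1, 1]
r4 m[J→φ1] = [8, 8, 6]
r4 m[J→φ5] = [3979, 4291, 1528]
r4 m[N→φ3] = [1, 1, 1]
r5 m[φ0→Q] = [17, 15, 13]
r5 m[φ0→H] = [6125268, 4986180, 914868]
r5 m[φ1→Q] = [64, 124, 86]
r5 m[φ1→J] = [622551, 692049, 251586]
r5 m[φ2→Q] = [1434, 3867, 2928]
r5 m[φ2→E] = [32212, 19322, 23794]
r5 m[φ3→E] = [13, 8, 12]
r5 m[φ3→N] = [775944, 464844, 325398]
r5 m[φ4→E] = [15, 15, 12]
r5 m[φ4→R] = [708754, 166676, 690756]
r5 m[φ5→J] = [8, 8, 6]
r5 m[Q→φ0] = [91776, 479508, 251808]
r5 m[Q→φ1] = [24378, 58005, 38064]
r5 m[Q→φ2] = [1088, 1860, 1118]
r5 m[H→φ0] = [1, 1, 1]
r5 m[E→φ2] = [195, 120, 144]
r5 m[E→φ3] = [63330, 37530, 36888]
r5 m[E→φ4] = [54886, 20016, 36888]
r5 m[R→φ4] = [1, 1, 1]
r5 m[J→φ1] = [8, 8, 6]
r5 m[J→φ5] = [3979, 4291, 1528]
r5 m[N→φ3] = [1, 1, 1]
r6 m[φ0→Q] = [17, 15, 13]
r6 m[φ0→H] = [6125268, 4986180, 914868]
r6 m[φ1→Q] = [64, 124, 86]
r6 m[φ1→J] = [622551, 692049, 251586]
r6 m[φ2→Q] = [1434, 3867, 2928]
r6 m[φ2→E] = [32212, 19322, 23794]
r6 m[φ3→E] = [13, 8, 12]
r6 m[φ3→N] = [775944, 464844, 325398]
r6 m[φ4→E] = [15, 15, 12]
r6 m[φ4→R] = [708754, 166676, 690756]
r6 m[φ5→J] = [8, 8, 6]
r6 m[Q→φ0] = [91776, 479508, 251808]
r6 m[Q→φ1] = [24378, 58005, 38064]
r6 m[Q→φ2] = [1088, 1860, 1118]
r6 m[H→φ0] = [1, 1, 1]
r6 m[E→φ2] = [195, 120, 144]
r6 m[E→φ3] = [483180, 289830, 285528]
r6 m[E→φ4] = [418756, 154576, 285528]
r6 m[R→φ4] = [1, 1, 1]
r6 m[J→φ1] = [8, 8, 6]
r6 m[J→φ5] = [622551, 692049, 251586]
r6 m[N→φ3] = [1, 1, 1]
r7 m[φ0→Q] = [17, 15, 13]
r7 m[φ0→H] = [6125268, 4986180, 914868]
r7 m[φ1→Q] = [64, 124, 86]
r7 m[φ1→J] = [622551, 692049, 251586]
r7 m[φ2→Q] = [1434, 3867, 2928]
r7 m[φ2→E] = [32212, 19322, 23794]
r7 m[φ3→E] = [13, 8, 12]
r7 m[φ3→N] = [5956314, 3562314, 2507688]
r7 m[φ4→E] = [15, 15, 12]
r7 m[φ4→R] = [5440964, 1277616, 5307736]
r7 m[φ5→J] = [8, 8, 6]
r7 m[Q→φ0] = [91776, 479508, 251808]
r7 m[Q→φ1] = [24378, 58005, 38064]
r7 m[Q→φ2] = [1088, 1860, 1118]
r7 m[H→φ0] = [1, 1, 1]
r7 m[E→φ2] = [195, 120, 144]
r7 m[E→φ3] = [483180, 289830, 285528]
r7 m[E→φ4] = [418756, 154576, 285528]
r7 m[R→φ4] = [1, 1, 1]
r7 m[J→φ1] = [8, 8, 6]
r7 m[J→φ5] = [622551, 692049, 251586]
r7 m[N→φ3] = [1, 1, 1]
r8 m[φ0→Q] = [17, 15, 13]
r8 m[φ0→H] = [6125268, 4986180, 914868]
r8 m[φ1→Q] = [64, 124, 86]
r8 m[φ1→J] = [622551, 692049, 251586]
r8 m[φ2→Q] = [1434, 3867, 2928]
r8 m[φ2→E] = [32212, 19322, 23794]
r8 m[φ3→E] = [13, 8, 12]
r8 m[φ3→N] = [5956314, 3562314, 2507688]
r8 m[φ4→E] = [15, 15, 12]
r8 m[φ4→R] = [5440964, 1277616, 5307736]
r8 m[φ5→J] = [8, 8, 6]
r8 m[Q→φ0] = [91776, 479508, 251808]
r8 m[Q→φ1] = [24378, 58005, 38064]
r8 m[Q→φ2] = [1088, 1860, 1118]
r8 m[H→φ0] = [1, 1, 1]
r8 m[E→φ2] = [195, 120, 144]
r8 m[E→φ3] = [483180, 289830, 285528]
r8 m[E→φ4] = [418756, 154576, 285528]
r8 m[R→φ4] = [1, 1, 1]
r8 m[J→φ1] = [8, 8, 6]
r8 m[J→φ5] = [622551, 692049, 251586]
r8 m[N→φ3] = [1, 1, 1]
fixed point reached at round 8
b[E] = ⊗ incoming = [6281340, 2318640, 3426336]

b[E] = [6281340, 2318640, 3426336]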